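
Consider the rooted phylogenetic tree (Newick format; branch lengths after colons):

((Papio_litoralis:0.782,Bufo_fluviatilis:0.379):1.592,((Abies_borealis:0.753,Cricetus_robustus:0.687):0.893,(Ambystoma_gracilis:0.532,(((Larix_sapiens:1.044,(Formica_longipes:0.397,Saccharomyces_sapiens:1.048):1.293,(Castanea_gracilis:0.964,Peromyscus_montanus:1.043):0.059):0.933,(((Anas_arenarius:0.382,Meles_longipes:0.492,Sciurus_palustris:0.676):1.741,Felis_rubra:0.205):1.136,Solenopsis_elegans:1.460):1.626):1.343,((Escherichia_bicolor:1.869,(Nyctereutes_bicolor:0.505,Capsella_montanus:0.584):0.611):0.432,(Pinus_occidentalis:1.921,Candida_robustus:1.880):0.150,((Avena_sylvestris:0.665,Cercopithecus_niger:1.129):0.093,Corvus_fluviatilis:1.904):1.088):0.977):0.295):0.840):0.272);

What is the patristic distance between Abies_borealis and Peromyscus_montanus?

The path runs Abies_borealis → … → MRCA → … → Peromyscus_montanus; the MRCA is the node subtending ((Abies_borealis,Cricetus_robustus),(Ambystoma_gracilis,(((Larix_sapiens,(Formica_longipes,Saccharomyces_sapiens),(Castanea_gracilis,Peromyscus_montanus)),(((Anas_arenarius,Meles_longipes,Sciurus_palustris),Felis_rubra),Solenopsis_elegans)),((Escherichia_bicolor,(Nyctereutes_bicolor,Capsella_montanus)),(Pinus_occidentalis,Candida_robustus),((Avena_sylvestris,Cercopithecus_niger),Corvus_fluviatilis))))).
Branch lengths along that path: 0.753 + 0.893 + 0.840 + 0.295 + 1.343 + 0.933 + 0.059 + 1.043 = 6.159.

6.159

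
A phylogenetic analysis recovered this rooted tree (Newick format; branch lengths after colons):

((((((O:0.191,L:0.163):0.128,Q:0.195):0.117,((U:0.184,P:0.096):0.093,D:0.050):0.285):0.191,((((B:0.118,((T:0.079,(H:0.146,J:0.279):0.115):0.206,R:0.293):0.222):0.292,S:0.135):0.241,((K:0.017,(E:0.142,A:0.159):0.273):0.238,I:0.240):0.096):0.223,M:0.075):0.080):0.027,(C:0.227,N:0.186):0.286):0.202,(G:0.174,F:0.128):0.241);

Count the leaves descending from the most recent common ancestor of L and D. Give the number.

The MRCA of L and D is the node subtending (((O,L),Q),((U,P),D)).
That clade contains 6 terminal taxa: D, L, O, P, Q, U.

6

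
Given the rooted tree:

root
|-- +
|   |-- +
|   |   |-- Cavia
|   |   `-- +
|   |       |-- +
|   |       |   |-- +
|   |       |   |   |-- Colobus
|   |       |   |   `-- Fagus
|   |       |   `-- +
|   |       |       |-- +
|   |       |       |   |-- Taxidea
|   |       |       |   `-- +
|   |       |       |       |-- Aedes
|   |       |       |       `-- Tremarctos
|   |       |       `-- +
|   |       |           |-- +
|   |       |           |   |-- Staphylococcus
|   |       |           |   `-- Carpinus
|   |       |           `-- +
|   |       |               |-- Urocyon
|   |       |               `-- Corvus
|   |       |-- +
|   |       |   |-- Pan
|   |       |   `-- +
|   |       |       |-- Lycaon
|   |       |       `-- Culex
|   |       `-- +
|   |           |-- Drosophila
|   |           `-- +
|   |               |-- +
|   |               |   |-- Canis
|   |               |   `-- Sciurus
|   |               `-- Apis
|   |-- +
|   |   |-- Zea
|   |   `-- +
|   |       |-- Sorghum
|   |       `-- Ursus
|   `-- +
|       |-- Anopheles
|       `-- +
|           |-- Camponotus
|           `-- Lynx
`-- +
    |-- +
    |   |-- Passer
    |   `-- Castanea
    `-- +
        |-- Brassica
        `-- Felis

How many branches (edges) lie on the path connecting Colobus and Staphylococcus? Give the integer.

The MRCA of Colobus and Staphylococcus is the node subtending ((Colobus,Fagus),((Taxidea,(Aedes,Tremarctos)),((Staphylococcus,Carpinus),(Urocyon,Corvus)))).
From Colobus up to that node: 2 branches. From Staphylococcus up to the same node: 4 branches. Total: 2 + 4 = 6.

6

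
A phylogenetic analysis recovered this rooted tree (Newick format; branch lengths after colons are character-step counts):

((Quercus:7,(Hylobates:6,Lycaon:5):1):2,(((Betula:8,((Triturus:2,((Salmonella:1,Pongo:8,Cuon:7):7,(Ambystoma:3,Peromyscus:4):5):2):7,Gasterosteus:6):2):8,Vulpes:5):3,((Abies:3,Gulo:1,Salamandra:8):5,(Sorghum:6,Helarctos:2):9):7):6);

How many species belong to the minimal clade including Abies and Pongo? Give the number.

The MRCA of Abies and Pongo is the node subtending (((Betula,((Triturus,((Salmonella,Pongo,Cuon),(Ambystoma,Peromyscus))),Gasterosteus)),Vulpes),((Abies,Gulo,Salamandra),(Sorghum,Helarctos))).
That clade contains 14 terminal taxa: Abies, Ambystoma, Betula, Cuon, Gasterosteus, Gulo, Helarctos, Peromyscus, Pongo, Salamandra, Salmonella, Sorghum, Triturus, Vulpes.

14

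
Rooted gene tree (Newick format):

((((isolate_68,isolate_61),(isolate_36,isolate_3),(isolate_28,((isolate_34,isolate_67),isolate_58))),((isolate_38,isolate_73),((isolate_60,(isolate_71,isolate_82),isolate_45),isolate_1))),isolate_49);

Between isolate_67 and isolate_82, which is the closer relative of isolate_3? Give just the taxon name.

isolate_67

The MRCA of isolate_3 and isolate_67 subtends ((isolate_68,isolate_61),(isolate_36,isolate_3),(isolate_28,((isolate_34,isolate_67),isolate_58))) (8 taxa).
The MRCA of isolate_3 and isolate_82 subtends (((isolate_68,isolate_61),(isolate_36,isolate_3),(isolate_28,((isolate_34,isolate_67),isolate_58))),((isolate_38,isolate_73),((isolate_60,(isolate_71,isolate_82),isolate_45),isolate_1))) (15 taxa).
The first is nested inside the second, so isolate_3 shares a more recent common ancestor with isolate_67.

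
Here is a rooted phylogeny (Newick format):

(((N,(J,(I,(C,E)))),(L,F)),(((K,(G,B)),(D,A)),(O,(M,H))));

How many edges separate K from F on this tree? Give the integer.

The MRCA of K and F is the root of the tree.
From K up to that node: 4 branches. From F up to the same node: 3 branches. Total: 4 + 3 = 7.

7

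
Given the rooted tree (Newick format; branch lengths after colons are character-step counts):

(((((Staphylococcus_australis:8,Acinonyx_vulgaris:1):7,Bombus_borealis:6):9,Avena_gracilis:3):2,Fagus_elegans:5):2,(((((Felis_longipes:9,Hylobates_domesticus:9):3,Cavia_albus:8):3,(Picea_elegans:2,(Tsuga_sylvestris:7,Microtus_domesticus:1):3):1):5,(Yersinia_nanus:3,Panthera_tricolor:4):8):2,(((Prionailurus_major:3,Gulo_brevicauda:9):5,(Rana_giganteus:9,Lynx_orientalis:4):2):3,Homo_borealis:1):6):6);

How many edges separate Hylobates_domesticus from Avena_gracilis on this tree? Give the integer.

9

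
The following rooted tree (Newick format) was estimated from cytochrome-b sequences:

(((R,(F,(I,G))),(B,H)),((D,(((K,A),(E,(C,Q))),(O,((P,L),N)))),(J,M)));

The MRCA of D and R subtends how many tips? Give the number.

18

The MRCA of D and R is the root, so the clade is the entire tree.
That clade contains 18 terminal taxa: A, B, C, D, E, F, G, H, I, J, K, L, M, N, O, P, Q, R.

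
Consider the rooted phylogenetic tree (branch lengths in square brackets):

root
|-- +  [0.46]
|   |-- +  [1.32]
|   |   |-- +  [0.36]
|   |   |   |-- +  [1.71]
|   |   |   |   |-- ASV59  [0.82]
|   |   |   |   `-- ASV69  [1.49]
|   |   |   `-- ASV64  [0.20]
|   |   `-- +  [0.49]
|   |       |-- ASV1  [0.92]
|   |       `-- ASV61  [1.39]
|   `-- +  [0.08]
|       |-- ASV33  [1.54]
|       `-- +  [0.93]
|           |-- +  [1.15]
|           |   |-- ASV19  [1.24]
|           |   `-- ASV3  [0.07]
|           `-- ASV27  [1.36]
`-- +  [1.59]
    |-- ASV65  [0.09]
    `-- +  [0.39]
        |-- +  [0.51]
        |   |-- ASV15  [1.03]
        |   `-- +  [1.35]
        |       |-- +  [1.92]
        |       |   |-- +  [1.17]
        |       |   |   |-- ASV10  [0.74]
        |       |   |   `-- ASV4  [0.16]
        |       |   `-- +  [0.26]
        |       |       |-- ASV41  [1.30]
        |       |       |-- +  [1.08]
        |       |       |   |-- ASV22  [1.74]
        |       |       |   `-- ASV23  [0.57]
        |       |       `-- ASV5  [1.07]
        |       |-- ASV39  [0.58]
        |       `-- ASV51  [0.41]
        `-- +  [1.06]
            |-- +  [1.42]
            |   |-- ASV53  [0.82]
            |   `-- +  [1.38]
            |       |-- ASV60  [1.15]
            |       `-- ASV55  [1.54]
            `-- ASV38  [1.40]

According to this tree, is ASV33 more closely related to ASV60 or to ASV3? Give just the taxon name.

The MRCA of ASV33 and ASV3 subtends (ASV33,((ASV19,ASV3),ASV27)) (4 taxa).
The MRCA of ASV33 and ASV60 is the root, subtending the entire tree (23 taxa).
The first is nested inside the second, so ASV33 shares a more recent common ancestor with ASV3.

ASV3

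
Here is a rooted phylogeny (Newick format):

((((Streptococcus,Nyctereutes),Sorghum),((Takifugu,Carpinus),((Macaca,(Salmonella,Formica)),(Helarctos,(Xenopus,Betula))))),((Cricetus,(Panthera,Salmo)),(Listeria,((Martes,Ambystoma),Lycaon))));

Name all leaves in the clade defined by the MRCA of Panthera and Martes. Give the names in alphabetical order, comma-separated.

Tracing Panthera: it sits inside (Panthera,Salmo).
Tracing Martes: it sits inside (Martes,Ambystoma).
The smallest clade enclosing both is ((Cricetus,(Panthera,Salmo)),(Listeria,((Martes,Ambystoma),Lycaon))); the answer is its 7 terminal taxa in alphabetical order.

Ambystoma, Cricetus, Listeria, Lycaon, Martes, Panthera, Salmo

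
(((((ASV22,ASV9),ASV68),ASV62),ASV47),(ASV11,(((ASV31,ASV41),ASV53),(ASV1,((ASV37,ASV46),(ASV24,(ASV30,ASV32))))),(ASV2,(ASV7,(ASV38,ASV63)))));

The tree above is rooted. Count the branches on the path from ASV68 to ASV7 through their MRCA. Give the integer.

8

The MRCA of ASV68 and ASV7 is the root of the tree.
From ASV68 up to that node: 4 branches. From ASV7 up to the same node: 4 branches. Total: 4 + 4 = 8.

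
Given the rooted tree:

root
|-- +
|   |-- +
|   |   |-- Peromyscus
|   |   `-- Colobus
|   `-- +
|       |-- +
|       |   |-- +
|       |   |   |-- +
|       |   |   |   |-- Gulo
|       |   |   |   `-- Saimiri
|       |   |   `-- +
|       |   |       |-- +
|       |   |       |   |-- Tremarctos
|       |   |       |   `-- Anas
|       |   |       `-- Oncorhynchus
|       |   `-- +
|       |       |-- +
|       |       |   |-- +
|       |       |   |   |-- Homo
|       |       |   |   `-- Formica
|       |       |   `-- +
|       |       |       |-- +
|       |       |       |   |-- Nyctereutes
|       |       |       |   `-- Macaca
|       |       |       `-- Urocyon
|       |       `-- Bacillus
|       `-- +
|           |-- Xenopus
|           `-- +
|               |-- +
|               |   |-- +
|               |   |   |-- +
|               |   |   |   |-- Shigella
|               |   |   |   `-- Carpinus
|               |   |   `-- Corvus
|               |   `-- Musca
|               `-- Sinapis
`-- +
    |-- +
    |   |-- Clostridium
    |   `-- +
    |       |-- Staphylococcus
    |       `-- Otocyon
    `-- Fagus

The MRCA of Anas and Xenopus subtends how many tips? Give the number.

The MRCA of Anas and Xenopus is the node subtending ((((Gulo,Saimiri),((Tremarctos,Anas),Oncorhynchus)),(((Homo,Formica),((Nyctereutes,Macaca),Urocyon)),Bacillus)),(Xenopus,((((Shigella,Carpinus),Corvus),Musca),Sinapis))).
That clade contains 17 terminal taxa: Anas, Bacillus, Carpinus, Corvus, Formica, Gulo, Homo, Macaca, Musca, Nyctereutes, Oncorhynchus, Saimiri, Shigella, Sinapis, Tremarctos, Urocyon, Xenopus.

17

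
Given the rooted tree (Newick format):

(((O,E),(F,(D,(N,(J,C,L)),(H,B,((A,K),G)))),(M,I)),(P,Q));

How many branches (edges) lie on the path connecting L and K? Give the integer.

7

The MRCA of L and K is the node subtending (D,(N,(J,C,L)),(H,B,((A,K),G))).
From L up to that node: 3 branches. From K up to the same node: 4 branches. Total: 3 + 4 = 7.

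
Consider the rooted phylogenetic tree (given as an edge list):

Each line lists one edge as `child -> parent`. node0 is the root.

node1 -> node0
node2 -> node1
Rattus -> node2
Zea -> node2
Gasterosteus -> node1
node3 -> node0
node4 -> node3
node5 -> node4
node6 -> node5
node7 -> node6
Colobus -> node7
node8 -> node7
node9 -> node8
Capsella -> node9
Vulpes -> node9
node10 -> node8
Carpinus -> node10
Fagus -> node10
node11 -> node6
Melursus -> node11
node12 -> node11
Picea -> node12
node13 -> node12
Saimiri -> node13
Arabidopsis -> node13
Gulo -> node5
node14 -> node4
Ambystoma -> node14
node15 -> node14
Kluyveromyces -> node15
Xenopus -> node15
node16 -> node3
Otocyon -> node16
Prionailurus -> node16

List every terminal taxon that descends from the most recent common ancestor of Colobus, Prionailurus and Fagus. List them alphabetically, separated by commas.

Tracing Colobus: it sits inside (Colobus,((Capsella,Vulpes),(Carpinus,Fagus))).
Tracing Prionailurus: it sits inside (Otocyon,Prionailurus).
Tracing Fagus: it sits inside (Carpinus,Fagus).
The smallest clade enclosing all 3 is (((((Colobus,((Capsella,Vulpes),(Carpinus,Fagus))),(Melursus,(Picea,(Saimiri,Arabidopsis)))),Gulo),(Ambystoma,(Kluyveromyces,Xenopus))),(Otocyon,Prionailurus)); the answer is its 15 terminal taxa in alphabetical order.

Ambystoma, Arabidopsis, Capsella, Carpinus, Colobus, Fagus, Gulo, Kluyveromyces, Melursus, Otocyon, Picea, Prionailurus, Saimiri, Vulpes, Xenopus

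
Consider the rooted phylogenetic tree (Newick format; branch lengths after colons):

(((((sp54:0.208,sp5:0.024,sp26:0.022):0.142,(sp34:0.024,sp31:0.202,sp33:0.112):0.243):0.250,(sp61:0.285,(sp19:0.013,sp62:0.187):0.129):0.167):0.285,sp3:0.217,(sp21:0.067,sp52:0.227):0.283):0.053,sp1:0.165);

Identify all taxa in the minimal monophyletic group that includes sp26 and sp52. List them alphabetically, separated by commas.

Tracing sp26: it sits inside (sp54,sp5,sp26).
Tracing sp52: it sits inside (sp21,sp52).
The smallest clade enclosing both is ((((sp54,sp5,sp26),(sp34,sp31,sp33)),(sp61,(sp19,sp62))),sp3,(sp21,sp52)); the answer is its 12 terminal taxa in alphabetical order.

sp19, sp21, sp26, sp3, sp31, sp33, sp34, sp5, sp52, sp54, sp61, sp62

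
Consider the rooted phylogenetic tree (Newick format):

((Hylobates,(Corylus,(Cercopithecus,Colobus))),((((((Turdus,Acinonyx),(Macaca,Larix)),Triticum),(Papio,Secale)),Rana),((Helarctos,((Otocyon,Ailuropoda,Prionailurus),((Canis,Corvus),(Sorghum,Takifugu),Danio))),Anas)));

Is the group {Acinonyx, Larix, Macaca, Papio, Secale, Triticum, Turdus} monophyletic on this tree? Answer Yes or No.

Yes

The most recent common ancestor of these taxa subtends ((((Turdus,Acinonyx),(Macaca,Larix)),Triticum),(Papio,Secale)).
That clade has exactly 7 tips — every listed taxon and nothing else — so the group is monophyletic.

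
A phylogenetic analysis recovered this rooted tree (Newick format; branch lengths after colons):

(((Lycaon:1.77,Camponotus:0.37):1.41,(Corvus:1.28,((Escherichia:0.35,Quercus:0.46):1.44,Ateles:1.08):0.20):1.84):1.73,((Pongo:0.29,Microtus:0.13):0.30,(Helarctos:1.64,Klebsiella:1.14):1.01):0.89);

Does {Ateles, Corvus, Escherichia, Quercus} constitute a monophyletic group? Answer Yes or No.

The most recent common ancestor of these taxa subtends (Corvus,((Escherichia,Quercus),Ateles)).
That clade has exactly 4 tips — every listed taxon and nothing else — so the group is monophyletic.

Yes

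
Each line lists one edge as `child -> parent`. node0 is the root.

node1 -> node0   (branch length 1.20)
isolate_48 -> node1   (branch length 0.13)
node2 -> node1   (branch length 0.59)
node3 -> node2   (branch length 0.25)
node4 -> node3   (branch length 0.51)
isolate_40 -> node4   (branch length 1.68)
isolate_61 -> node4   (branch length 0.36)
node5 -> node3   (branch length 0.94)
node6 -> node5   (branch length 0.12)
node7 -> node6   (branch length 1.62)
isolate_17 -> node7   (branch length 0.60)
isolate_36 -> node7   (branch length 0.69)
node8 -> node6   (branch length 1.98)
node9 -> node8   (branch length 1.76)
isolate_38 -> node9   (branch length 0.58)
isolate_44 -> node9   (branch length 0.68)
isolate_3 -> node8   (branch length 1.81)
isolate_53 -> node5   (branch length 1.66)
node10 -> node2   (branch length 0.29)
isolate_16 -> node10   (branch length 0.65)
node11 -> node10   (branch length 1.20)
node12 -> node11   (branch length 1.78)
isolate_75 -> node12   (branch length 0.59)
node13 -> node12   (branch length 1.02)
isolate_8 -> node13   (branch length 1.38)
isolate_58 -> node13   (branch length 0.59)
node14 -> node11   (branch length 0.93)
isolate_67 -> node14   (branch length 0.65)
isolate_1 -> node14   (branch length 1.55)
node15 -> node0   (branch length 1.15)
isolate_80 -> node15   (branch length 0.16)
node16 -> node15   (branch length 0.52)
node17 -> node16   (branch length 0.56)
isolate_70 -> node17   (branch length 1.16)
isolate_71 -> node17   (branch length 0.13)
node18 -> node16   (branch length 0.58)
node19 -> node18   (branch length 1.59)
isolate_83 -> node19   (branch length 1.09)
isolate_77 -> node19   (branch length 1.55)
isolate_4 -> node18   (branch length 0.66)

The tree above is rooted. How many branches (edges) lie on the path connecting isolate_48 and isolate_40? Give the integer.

The MRCA of isolate_48 and isolate_40 is the node subtending (isolate_48,(((isolate_40,isolate_61),(((isolate_17,isolate_36),((isolate_38,isolate_44),isolate_3)),isolate_53)),(isolate_16,((isolate_75,(isolate_8,isolate_58)),(isolate_67,isolate_1))))).
From isolate_48 up to that node: 1 branch. From isolate_40 up to the same node: 4 branches. Total: 1 + 4 = 5.

5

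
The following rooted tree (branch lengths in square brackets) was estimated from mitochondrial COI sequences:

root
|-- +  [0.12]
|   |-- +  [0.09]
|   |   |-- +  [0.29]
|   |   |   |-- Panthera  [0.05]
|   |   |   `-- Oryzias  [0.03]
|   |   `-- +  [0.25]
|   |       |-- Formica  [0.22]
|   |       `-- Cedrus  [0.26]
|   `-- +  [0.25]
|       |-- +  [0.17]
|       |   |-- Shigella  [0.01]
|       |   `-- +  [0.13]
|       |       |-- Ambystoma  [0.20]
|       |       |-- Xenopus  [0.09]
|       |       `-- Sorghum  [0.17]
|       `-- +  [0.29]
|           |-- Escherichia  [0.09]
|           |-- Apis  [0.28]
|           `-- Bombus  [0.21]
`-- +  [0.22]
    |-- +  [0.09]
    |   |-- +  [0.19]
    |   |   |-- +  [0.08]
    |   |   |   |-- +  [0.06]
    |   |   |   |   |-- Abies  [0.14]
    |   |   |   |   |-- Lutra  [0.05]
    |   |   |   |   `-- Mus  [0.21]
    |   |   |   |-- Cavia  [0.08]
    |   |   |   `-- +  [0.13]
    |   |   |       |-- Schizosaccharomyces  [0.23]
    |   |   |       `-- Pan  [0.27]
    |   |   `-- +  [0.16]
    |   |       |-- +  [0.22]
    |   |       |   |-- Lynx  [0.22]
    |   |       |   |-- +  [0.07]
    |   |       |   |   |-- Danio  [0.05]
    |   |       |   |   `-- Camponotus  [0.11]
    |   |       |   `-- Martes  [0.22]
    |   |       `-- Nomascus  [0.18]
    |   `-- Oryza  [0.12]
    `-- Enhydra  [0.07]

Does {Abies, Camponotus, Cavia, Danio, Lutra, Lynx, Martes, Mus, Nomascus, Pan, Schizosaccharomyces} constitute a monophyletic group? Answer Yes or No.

Yes

The most recent common ancestor of these taxa subtends (((Abies,Lutra,Mus),Cavia,(Schizosaccharomyces,Pan)),((Lynx,(Danio,Camponotus),Martes),Nomascus)).
That clade has exactly 11 tips — every listed taxon and nothing else — so the group is monophyletic.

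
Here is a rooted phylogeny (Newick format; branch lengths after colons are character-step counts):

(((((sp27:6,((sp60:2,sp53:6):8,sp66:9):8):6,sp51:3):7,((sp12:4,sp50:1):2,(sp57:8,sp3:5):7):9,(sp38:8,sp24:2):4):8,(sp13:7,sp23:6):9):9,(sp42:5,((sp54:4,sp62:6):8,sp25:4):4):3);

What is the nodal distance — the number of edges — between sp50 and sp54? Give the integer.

9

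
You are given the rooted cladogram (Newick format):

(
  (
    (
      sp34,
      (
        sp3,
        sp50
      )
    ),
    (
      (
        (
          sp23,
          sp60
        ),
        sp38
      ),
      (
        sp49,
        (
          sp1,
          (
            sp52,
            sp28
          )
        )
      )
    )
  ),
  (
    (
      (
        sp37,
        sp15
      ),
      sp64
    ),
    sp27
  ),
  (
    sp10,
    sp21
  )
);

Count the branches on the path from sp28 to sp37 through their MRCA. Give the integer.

10

The MRCA of sp28 and sp37 is the root of the tree.
From sp28 up to that node: 6 branches. From sp37 up to the same node: 4 branches. Total: 6 + 4 = 10.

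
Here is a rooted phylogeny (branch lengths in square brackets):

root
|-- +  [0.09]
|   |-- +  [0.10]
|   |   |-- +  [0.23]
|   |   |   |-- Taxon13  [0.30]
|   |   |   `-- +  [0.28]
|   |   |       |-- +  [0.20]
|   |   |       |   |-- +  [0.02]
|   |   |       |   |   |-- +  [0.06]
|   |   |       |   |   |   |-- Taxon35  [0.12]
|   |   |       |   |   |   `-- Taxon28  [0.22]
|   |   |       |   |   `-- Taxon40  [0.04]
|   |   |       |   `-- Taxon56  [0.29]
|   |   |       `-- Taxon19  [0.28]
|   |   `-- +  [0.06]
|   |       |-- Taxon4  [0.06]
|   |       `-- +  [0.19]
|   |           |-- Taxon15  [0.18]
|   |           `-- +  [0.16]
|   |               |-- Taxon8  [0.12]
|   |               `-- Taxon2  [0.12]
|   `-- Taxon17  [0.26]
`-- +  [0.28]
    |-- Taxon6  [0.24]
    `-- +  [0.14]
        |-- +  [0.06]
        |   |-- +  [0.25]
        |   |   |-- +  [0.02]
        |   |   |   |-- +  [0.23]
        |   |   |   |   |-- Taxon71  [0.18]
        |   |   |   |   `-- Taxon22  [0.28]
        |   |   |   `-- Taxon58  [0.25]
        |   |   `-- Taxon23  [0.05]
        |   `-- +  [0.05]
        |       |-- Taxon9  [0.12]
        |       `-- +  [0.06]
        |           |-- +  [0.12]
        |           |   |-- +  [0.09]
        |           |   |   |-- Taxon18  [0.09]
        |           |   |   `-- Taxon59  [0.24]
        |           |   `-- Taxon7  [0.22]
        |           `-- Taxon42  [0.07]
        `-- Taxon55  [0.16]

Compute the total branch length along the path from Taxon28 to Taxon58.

The path runs Taxon28 → … → MRCA → … → Taxon58; the MRCA is the root of the tree.
Branch lengths along that path: 0.22 + 0.06 + 0.02 + 0.20 + 0.28 + 0.23 + 0.10 + 0.09 + 0.28 + 0.14 + 0.06 + 0.25 + 0.02 + 0.25 = 2.20.

2.20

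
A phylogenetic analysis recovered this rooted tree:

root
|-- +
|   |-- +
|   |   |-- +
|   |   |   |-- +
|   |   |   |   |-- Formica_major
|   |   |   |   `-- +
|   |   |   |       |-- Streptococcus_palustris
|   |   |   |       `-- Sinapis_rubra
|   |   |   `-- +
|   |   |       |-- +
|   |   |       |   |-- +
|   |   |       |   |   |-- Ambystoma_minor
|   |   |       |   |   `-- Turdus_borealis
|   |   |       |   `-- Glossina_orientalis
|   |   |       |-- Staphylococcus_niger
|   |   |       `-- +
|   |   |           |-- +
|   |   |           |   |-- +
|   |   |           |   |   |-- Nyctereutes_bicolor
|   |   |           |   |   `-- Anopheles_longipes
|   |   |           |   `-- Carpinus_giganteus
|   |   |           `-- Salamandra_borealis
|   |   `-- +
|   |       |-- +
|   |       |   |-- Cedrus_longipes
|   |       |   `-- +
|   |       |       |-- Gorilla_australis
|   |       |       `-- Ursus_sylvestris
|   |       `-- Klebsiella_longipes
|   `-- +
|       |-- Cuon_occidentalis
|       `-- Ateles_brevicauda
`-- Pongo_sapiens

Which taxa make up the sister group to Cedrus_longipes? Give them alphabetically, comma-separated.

Gorilla_australis, Ursus_sylvestris

Cedrus_longipes attaches to the tree at the node subtending (Cedrus_longipes,(Gorilla_australis,Ursus_sylvestris)).
The other lineage descending from that same node — the sister group — is (Gorilla_australis,Ursus_sylvestris); its 2 tips in alphabetical order are the answer.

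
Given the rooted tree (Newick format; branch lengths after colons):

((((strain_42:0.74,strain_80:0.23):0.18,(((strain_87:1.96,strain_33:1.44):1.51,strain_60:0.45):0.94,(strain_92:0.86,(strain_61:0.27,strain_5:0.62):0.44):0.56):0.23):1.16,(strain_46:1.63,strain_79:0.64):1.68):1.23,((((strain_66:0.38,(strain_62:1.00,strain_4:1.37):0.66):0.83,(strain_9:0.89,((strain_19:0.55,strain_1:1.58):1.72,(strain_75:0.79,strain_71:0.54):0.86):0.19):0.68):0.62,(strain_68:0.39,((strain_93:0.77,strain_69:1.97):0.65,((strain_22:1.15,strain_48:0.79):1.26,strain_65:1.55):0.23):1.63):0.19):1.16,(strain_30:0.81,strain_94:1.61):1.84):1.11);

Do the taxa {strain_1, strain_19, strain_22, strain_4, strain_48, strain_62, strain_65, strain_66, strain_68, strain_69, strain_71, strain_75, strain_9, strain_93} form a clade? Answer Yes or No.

Yes

The most recent common ancestor of these taxa subtends (((strain_66,(strain_62,strain_4)),(strain_9,((strain_19,strain_1),(strain_75,strain_71)))),(strain_68,((strain_93,strain_69),((strain_22,strain_48),strain_65)))).
That clade has exactly 14 tips — every listed taxon and nothing else — so the group is monophyletic.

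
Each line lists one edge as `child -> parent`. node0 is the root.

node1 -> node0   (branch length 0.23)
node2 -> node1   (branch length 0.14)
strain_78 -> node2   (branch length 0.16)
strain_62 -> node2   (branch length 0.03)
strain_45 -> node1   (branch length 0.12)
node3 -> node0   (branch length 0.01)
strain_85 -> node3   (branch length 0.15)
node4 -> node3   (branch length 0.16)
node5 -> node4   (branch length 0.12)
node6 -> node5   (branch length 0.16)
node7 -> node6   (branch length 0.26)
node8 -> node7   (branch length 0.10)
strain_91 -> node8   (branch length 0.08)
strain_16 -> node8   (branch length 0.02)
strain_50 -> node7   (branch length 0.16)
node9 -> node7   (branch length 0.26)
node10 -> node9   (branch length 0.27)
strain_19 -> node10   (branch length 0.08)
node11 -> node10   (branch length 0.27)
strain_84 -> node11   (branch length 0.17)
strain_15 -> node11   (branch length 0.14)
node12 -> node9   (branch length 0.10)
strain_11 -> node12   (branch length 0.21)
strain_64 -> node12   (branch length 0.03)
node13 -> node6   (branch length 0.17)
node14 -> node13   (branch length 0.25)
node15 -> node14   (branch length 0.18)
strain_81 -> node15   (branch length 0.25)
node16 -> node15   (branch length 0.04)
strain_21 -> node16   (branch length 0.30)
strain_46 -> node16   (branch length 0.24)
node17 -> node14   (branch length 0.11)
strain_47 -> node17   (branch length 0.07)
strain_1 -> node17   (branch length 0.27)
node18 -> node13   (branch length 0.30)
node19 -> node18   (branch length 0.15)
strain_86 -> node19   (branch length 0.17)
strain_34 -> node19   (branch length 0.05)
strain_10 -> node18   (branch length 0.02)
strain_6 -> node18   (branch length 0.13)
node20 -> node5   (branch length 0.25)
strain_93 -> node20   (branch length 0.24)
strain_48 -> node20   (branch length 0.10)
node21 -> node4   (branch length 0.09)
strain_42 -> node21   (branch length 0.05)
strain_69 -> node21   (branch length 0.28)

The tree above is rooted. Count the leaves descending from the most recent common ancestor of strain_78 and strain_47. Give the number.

The MRCA of strain_78 and strain_47 is the root, so the clade is the entire tree.
That clade contains 25 terminal taxa: strain_1, strain_10, strain_11, strain_15, strain_16, strain_19, strain_21, strain_34, strain_42, strain_45, strain_46, strain_47, strain_48, strain_50, strain_6, strain_62, strain_64, strain_69, strain_78, strain_81, strain_84, strain_85, strain_86, strain_91, strain_93.

25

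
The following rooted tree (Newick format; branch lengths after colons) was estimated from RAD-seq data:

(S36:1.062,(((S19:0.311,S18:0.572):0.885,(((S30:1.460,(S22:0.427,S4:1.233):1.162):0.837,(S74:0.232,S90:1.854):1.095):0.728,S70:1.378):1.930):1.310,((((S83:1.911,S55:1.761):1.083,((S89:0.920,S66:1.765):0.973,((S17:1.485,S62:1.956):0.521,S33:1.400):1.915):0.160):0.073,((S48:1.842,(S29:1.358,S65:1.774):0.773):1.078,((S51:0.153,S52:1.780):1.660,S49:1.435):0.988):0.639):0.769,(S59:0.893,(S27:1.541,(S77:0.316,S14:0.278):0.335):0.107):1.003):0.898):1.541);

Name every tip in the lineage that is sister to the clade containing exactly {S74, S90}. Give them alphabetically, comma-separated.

The clade containing exactly {S74, S90} attaches to the tree at the node subtending ((S30,(S22,S4)),(S74,S90)).
The other lineage descending from that same node — the sister group — is (S30,(S22,S4)); its 3 tips in alphabetical order are the answer.

S22, S30, S4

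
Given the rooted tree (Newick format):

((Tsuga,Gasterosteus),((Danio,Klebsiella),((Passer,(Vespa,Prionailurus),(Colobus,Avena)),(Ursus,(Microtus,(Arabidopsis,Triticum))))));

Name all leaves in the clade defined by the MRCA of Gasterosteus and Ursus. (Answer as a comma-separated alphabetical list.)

Tracing Gasterosteus: it sits inside (Tsuga,Gasterosteus).
Tracing Ursus: it sits inside (Ursus,(Microtus,(Arabidopsis,Triticum))).
The smallest clade enclosing both is the whole tree (their MRCA is the root), so the answer is all 13 tips in alphabetical order.

Arabidopsis, Avena, Colobus, Danio, Gasterosteus, Klebsiella, Microtus, Passer, Prionailurus, Triticum, Tsuga, Ursus, Vespa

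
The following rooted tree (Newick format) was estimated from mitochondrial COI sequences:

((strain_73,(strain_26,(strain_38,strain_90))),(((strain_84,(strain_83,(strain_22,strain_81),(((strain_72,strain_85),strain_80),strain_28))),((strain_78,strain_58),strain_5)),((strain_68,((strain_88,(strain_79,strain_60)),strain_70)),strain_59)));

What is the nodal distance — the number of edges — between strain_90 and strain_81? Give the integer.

The MRCA of strain_90 and strain_81 is the root of the tree.
From strain_90 up to that node: 4 branches. From strain_81 up to the same node: 6 branches. Total: 4 + 6 = 10.

10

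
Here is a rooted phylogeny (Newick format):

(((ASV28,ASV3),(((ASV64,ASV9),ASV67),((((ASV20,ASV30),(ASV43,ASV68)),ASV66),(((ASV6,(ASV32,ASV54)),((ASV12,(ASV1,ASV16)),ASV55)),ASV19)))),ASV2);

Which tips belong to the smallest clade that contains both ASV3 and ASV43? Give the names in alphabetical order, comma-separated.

ASV1, ASV12, ASV16, ASV19, ASV20, ASV28, ASV3, ASV30, ASV32, ASV43, ASV54, ASV55, ASV6, ASV64, ASV66, ASV67, ASV68, ASV9

Tracing ASV3: it sits inside (ASV28,ASV3).
Tracing ASV43: it sits inside (ASV43,ASV68).
The smallest clade enclosing both is ((ASV28,ASV3),(((ASV64,ASV9),ASV67),((((ASV20,ASV30),(ASV43,ASV68)),ASV66),(((ASV6,(ASV32,ASV54)),((ASV12,(ASV1,ASV16)),ASV55)),ASV19)))); the answer is its 18 terminal taxa in alphabetical order.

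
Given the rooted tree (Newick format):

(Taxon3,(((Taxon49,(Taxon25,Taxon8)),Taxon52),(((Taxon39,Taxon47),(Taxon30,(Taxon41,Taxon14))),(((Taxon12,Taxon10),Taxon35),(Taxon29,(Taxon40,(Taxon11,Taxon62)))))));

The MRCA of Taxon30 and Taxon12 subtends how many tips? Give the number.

The MRCA of Taxon30 and Taxon12 is the node subtending (((Taxon39,Taxon47),(Taxon30,(Taxon41,Taxon14))),(((Taxon12,Taxon10),Taxon35),(Taxon29,(Taxon40,(Taxon11,Taxon62))))).
That clade contains 12 terminal taxa: Taxon10, Taxon11, Taxon12, Taxon14, Taxon29, Taxon30, Taxon35, Taxon39, Taxon40, Taxon41, Taxon47, Taxon62.

12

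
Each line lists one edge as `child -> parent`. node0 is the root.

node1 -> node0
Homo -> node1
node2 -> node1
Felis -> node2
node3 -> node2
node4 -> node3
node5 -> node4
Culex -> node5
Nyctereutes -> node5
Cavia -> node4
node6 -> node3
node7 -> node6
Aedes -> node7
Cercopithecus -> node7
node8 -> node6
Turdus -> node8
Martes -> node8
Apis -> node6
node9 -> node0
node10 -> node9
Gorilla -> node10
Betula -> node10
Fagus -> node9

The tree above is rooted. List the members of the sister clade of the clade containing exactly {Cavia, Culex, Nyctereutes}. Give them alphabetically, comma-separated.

Aedes, Apis, Cercopithecus, Martes, Turdus

The clade containing exactly {Cavia, Culex, Nyctereutes} attaches to the tree at the node subtending (((Culex,Nyctereutes),Cavia),((Aedes,Cercopithecus),(Turdus,Martes),Apis)).
The other lineage descending from that same node — the sister group — is ((Aedes,Cercopithecus),(Turdus,Martes),Apis); its 5 tips in alphabetical order are the answer.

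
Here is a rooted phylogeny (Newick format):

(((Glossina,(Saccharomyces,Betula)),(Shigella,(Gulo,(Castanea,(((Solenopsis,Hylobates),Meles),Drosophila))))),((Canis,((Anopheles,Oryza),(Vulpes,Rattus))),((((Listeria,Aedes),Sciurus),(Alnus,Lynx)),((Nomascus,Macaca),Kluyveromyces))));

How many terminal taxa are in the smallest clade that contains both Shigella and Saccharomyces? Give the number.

The MRCA of Shigella and Saccharomyces is the node subtending ((Glossina,(Saccharomyces,Betula)),(Shigella,(Gulo,(Castanea,(((Solenopsis,Hylobates),Meles),Drosophila))))).
That clade contains 10 terminal taxa: Betula, Castanea, Drosophila, Glossina, Gulo, Hylobates, Meles, Saccharomyces, Shigella, Solenopsis.

10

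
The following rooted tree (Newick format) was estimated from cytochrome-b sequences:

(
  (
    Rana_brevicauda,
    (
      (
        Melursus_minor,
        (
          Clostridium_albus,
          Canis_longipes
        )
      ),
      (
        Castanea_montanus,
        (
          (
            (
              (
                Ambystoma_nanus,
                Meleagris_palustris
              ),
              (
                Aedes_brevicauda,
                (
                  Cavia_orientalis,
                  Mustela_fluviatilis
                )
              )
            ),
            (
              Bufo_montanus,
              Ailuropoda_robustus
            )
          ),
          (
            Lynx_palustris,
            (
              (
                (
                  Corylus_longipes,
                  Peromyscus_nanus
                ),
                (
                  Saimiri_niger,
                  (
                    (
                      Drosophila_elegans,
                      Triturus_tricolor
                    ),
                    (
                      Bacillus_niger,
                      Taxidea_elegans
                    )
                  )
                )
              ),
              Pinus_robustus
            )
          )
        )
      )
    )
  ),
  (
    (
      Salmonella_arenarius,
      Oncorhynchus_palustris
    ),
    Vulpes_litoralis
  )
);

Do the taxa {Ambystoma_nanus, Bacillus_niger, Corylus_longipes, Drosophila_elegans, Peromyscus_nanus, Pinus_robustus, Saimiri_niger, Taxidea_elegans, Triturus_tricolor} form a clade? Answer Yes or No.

The MRCA of the listed taxa subtends ((((Ambystoma_nanus,Meleagris_palustris),(Aedes_brevicauda,(Cavia_orientalis,Mustela_fluviatilis))),(Bufo_montanus,Ailuropoda_robustus)),(Lynx_palustris,(((Corylus_longipes,Peromyscus_nanus),(Saimiri_niger,((Drosophila_elegans,Triturus_tricolor),(Bacillus_niger,Taxidea_elegans)))),Pinus_robustus))).
That clade also contains Aedes_brevicauda, Ailuropoda_robustus, Bufo_montanus, Cavia_orientalis, Lynx_palustris, Meleagris_palustris, Mustela_fluviatilis, which are not in the proposed group, so the group is not monophyletic.

No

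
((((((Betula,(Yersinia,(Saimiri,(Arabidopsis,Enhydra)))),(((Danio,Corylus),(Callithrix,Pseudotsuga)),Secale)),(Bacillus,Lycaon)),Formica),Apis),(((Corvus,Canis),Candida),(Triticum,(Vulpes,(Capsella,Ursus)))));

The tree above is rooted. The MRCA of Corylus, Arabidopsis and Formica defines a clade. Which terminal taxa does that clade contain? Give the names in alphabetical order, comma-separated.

Arabidopsis, Bacillus, Betula, Callithrix, Corylus, Danio, Enhydra, Formica, Lycaon, Pseudotsuga, Saimiri, Secale, Yersinia

Tracing Corylus: it sits inside (Danio,Corylus).
Tracing Arabidopsis: it sits inside (Arabidopsis,Enhydra).
Tracing Formica: it sits inside ((((Betula,(Yersinia,(Saimiri,(Arabidopsis,Enhydra)))),(((Danio,Corylus),(Callithrix,Pseudotsuga)),Secale)),(Bacillus,Lycaon)),Formica).
The smallest clade enclosing all 3 is ((((Betula,(Yersinia,(Saimiri,(Arabidopsis,Enhydra)))),(((Danio,Corylus),(Callithrix,Pseudotsuga)),Secale)),(Bacillus,Lycaon)),Formica); the answer is its 13 terminal taxa in alphabetical order.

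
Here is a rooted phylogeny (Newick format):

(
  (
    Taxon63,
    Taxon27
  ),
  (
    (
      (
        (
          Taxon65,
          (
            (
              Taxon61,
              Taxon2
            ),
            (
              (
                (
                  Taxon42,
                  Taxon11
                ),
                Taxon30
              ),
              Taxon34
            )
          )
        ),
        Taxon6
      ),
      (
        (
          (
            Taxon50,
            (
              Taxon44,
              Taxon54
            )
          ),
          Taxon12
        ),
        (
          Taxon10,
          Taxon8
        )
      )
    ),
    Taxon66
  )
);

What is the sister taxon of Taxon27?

Taxon63

Taxon27 attaches to the tree at the node subtending (Taxon63,Taxon27).
The other lineage descending from that same node — the sister group — is the single tip Taxon63.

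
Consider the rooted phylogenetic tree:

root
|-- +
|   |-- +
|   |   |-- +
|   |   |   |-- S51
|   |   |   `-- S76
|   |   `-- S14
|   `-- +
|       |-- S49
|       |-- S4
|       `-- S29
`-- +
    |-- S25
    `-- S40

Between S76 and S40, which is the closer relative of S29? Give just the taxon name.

The MRCA of S29 and S76 subtends (((S51,S76),S14),(S49,S4,S29)) (6 taxa).
The MRCA of S29 and S40 is the root, subtending the entire tree (8 taxa).
The first is nested inside the second, so S29 shares a more recent common ancestor with S76.

S76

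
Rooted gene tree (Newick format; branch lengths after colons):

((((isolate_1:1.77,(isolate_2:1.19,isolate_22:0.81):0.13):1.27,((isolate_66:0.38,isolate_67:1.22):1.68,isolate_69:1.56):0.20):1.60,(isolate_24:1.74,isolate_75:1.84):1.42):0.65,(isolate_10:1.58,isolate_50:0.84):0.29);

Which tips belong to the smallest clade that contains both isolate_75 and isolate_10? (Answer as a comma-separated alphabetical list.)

Tracing isolate_75: it sits inside (isolate_24,isolate_75).
Tracing isolate_10: it sits inside (isolate_10,isolate_50).
The smallest clade enclosing both is the whole tree (their MRCA is the root), so the answer is all 10 tips in alphabetical order.

isolate_1, isolate_10, isolate_2, isolate_22, isolate_24, isolate_50, isolate_66, isolate_67, isolate_69, isolate_75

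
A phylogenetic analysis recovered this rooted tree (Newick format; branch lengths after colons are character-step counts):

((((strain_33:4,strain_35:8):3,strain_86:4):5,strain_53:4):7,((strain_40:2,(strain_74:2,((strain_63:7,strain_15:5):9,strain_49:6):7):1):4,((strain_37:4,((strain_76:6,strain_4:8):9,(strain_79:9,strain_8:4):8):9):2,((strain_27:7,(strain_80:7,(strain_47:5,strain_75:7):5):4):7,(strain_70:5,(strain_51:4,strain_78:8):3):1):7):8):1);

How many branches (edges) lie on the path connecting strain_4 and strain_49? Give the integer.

9

The MRCA of strain_4 and strain_49 is the node subtending ((strain_40,(strain_74,((strain_63,strain_15),strain_49))),((strain_37,((strain_76,strain_4),(strain_79,strain_8))),((strain_27,(strain_80,(strain_47,strain_75))),(strain_70,(strain_51,strain_78))))).
From strain_4 up to that node: 5 branches. From strain_49 up to the same node: 4 branches. Total: 5 + 4 = 9.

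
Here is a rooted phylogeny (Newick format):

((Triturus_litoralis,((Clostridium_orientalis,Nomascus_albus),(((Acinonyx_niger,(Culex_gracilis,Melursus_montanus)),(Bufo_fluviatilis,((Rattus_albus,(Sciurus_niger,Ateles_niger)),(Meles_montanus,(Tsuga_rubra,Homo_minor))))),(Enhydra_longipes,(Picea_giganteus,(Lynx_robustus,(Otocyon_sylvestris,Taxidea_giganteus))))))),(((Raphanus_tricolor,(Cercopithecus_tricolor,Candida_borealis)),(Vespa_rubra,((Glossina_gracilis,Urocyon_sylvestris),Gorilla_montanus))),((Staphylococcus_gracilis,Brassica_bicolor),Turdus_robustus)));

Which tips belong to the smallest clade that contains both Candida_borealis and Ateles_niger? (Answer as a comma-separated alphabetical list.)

Acinonyx_niger, Ateles_niger, Brassica_bicolor, Bufo_fluviatilis, Candida_borealis, Cercopithecus_tricolor, Clostridium_orientalis, Culex_gracilis, Enhydra_longipes, Glossina_gracilis, Gorilla_montanus, Homo_minor, Lynx_robustus, Meles_montanus, Melursus_montanus, Nomascus_albus, Otocyon_sylvestris, Picea_giganteus, Raphanus_tricolor, Rattus_albus, Sciurus_niger, Staphylococcus_gracilis, Taxidea_giganteus, Triturus_litoralis, Tsuga_rubra, Turdus_robustus, Urocyon_sylvestris, Vespa_rubra

Tracing Candida_borealis: it sits inside (Cercopithecus_tricolor,Candida_borealis).
Tracing Ateles_niger: it sits inside (Sciurus_niger,Ateles_niger).
The smallest clade enclosing both is the whole tree (their MRCA is the root), so the answer is all 28 tips in alphabetical order.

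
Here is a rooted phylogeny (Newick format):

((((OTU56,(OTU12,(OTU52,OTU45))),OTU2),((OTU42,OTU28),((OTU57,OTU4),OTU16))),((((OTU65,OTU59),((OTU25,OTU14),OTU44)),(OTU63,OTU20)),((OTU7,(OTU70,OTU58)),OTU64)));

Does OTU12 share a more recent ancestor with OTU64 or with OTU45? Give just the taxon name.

The MRCA of OTU12 and OTU45 subtends (OTU12,(OTU52,OTU45)) (3 taxa).
The MRCA of OTU12 and OTU64 is the root, subtending the entire tree (21 taxa).
The first is nested inside the second, so OTU12 shares a more recent common ancestor with OTU45.

OTU45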